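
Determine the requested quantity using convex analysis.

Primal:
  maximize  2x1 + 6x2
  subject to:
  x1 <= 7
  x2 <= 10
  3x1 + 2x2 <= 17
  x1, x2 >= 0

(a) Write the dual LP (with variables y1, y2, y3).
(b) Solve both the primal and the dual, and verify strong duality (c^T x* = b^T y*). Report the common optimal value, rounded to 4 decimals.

The standard primal-dual pair for 'max c^T x s.t. A x <= b, x >= 0' is:
  Dual:  min b^T y  s.t.  A^T y >= c,  y >= 0.

So the dual LP is:
  minimize  7y1 + 10y2 + 17y3
  subject to:
    y1 + 3y3 >= 2
    y2 + 2y3 >= 6
    y1, y2, y3 >= 0

Solving the primal: x* = (0, 8.5).
  primal value c^T x* = 51.
Solving the dual: y* = (0, 0, 3).
  dual value b^T y* = 51.
Strong duality: c^T x* = b^T y*. Confirmed.

51


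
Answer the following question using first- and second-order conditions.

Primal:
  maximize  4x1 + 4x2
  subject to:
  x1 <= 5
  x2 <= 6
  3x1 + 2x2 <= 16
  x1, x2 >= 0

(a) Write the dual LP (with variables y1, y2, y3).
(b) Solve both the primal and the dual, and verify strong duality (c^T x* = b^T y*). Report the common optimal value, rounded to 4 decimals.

The standard primal-dual pair for 'max c^T x s.t. A x <= b, x >= 0' is:
  Dual:  min b^T y  s.t.  A^T y >= c,  y >= 0.

So the dual LP is:
  minimize  5y1 + 6y2 + 16y3
  subject to:
    y1 + 3y3 >= 4
    y2 + 2y3 >= 4
    y1, y2, y3 >= 0

Solving the primal: x* = (1.3333, 6).
  primal value c^T x* = 29.3333.
Solving the dual: y* = (0, 1.3333, 1.3333).
  dual value b^T y* = 29.3333.
Strong duality: c^T x* = b^T y*. Confirmed.

29.3333


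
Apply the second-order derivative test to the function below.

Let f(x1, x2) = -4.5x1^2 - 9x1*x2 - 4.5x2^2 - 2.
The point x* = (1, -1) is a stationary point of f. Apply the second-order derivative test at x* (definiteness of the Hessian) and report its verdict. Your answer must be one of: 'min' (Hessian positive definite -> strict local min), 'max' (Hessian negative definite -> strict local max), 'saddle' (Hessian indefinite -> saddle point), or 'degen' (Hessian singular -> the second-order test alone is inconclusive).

Compute the Hessian H = grad^2 f:
  H = [[-9, -9], [-9, -9]]
Verify stationarity: grad f(x*) = H x* + g = (0, 0).
Eigenvalues of H: -18, 0.
H has a zero eigenvalue (singular; negative semidefinite but not definite), so H is neither positive definite, negative definite, nor indefinite. The second-order test alone is inconclusive -> degen.
(Indeed, f is constant along the null direction of H through x*, so x* is not a strict local extremum.)

degen


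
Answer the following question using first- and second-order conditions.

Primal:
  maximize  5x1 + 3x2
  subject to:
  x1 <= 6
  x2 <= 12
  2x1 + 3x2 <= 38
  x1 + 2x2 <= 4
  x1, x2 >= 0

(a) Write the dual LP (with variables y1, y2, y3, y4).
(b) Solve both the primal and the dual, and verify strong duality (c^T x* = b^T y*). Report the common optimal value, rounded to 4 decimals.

The standard primal-dual pair for 'max c^T x s.t. A x <= b, x >= 0' is:
  Dual:  min b^T y  s.t.  A^T y >= c,  y >= 0.

So the dual LP is:
  minimize  6y1 + 12y2 + 38y3 + 4y4
  subject to:
    y1 + 2y3 + y4 >= 5
    y2 + 3y3 + 2y4 >= 3
    y1, y2, y3, y4 >= 0

Solving the primal: x* = (4, 0).
  primal value c^T x* = 20.
Solving the dual: y* = (0, 0, 0, 5).
  dual value b^T y* = 20.
Strong duality: c^T x* = b^T y*. Confirmed.

20


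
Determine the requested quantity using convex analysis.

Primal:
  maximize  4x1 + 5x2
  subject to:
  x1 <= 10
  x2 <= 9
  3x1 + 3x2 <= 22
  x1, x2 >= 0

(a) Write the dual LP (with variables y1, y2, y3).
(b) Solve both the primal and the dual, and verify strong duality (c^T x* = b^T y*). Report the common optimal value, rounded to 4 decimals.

The standard primal-dual pair for 'max c^T x s.t. A x <= b, x >= 0' is:
  Dual:  min b^T y  s.t.  A^T y >= c,  y >= 0.

So the dual LP is:
  minimize  10y1 + 9y2 + 22y3
  subject to:
    y1 + 3y3 >= 4
    y2 + 3y3 >= 5
    y1, y2, y3 >= 0

Solving the primal: x* = (0, 7.3333).
  primal value c^T x* = 36.6667.
Solving the dual: y* = (0, 0, 1.6667).
  dual value b^T y* = 36.6667.
Strong duality: c^T x* = b^T y*. Confirmed.

36.6667


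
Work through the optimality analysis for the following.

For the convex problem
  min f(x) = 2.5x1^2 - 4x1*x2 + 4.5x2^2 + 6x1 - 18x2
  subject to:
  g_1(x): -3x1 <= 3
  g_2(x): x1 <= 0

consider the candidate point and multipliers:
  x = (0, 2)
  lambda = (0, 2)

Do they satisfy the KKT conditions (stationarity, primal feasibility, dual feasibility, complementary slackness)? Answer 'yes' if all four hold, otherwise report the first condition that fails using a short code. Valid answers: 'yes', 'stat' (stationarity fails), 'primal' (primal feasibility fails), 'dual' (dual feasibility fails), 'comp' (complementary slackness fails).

Gradient of f: grad f(x) = Q x + c = (-2, 0)
Constraint values g_i(x) = a_i^T x - b_i:
  g_1((0, 2)) = -3
  g_2((0, 2)) = 0
Stationarity residual: grad f(x) + sum_i lambda_i a_i = (0, 0)
  -> stationarity OK
Primal feasibility (all g_i <= 0): OK
Dual feasibility (all lambda_i >= 0): OK
Complementary slackness (lambda_i * g_i(x) = 0 for all i): OK

Verdict: yes, KKT holds.

yes


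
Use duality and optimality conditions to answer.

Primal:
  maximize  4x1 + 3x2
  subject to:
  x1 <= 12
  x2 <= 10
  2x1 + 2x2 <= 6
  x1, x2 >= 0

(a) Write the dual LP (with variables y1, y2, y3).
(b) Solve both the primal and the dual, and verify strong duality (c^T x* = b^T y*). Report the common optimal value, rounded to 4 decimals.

The standard primal-dual pair for 'max c^T x s.t. A x <= b, x >= 0' is:
  Dual:  min b^T y  s.t.  A^T y >= c,  y >= 0.

So the dual LP is:
  minimize  12y1 + 10y2 + 6y3
  subject to:
    y1 + 2y3 >= 4
    y2 + 2y3 >= 3
    y1, y2, y3 >= 0

Solving the primal: x* = (3, 0).
  primal value c^T x* = 12.
Solving the dual: y* = (0, 0, 2).
  dual value b^T y* = 12.
Strong duality: c^T x* = b^T y*. Confirmed.

12


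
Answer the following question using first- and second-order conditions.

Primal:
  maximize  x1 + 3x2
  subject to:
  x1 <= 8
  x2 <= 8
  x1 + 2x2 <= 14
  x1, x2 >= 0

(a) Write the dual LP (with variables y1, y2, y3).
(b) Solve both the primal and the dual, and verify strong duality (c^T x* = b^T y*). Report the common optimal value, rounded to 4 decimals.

The standard primal-dual pair for 'max c^T x s.t. A x <= b, x >= 0' is:
  Dual:  min b^T y  s.t.  A^T y >= c,  y >= 0.

So the dual LP is:
  minimize  8y1 + 8y2 + 14y3
  subject to:
    y1 + y3 >= 1
    y2 + 2y3 >= 3
    y1, y2, y3 >= 0

Solving the primal: x* = (0, 7).
  primal value c^T x* = 21.
Solving the dual: y* = (0, 0, 1.5).
  dual value b^T y* = 21.
Strong duality: c^T x* = b^T y*. Confirmed.

21


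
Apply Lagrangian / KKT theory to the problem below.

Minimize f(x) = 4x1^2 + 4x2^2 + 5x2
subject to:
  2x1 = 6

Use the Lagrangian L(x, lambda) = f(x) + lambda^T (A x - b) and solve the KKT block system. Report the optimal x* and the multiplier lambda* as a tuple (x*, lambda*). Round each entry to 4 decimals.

Form the Lagrangian:
  L(x, lambda) = (1/2) x^T Q x + c^T x + lambda^T (A x - b)
Stationarity (grad_x L = 0): Q x + c + A^T lambda = 0.
Primal feasibility: A x = b.

This gives the KKT block system:
  [ Q   A^T ] [ x     ]   [-c ]
  [ A    0  ] [ lambda ] = [ b ]

Solving the linear system:
  x*      = (3, -0.625)
  lambda* = (-12)
  f(x*)   = 34.4375

x* = (3, -0.625), lambda* = (-12)


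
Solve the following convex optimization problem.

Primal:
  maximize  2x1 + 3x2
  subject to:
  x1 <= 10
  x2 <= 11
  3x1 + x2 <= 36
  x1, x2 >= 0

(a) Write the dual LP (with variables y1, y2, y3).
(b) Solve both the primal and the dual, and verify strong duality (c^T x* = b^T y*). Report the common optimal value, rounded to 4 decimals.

The standard primal-dual pair for 'max c^T x s.t. A x <= b, x >= 0' is:
  Dual:  min b^T y  s.t.  A^T y >= c,  y >= 0.

So the dual LP is:
  minimize  10y1 + 11y2 + 36y3
  subject to:
    y1 + 3y3 >= 2
    y2 + y3 >= 3
    y1, y2, y3 >= 0

Solving the primal: x* = (8.3333, 11).
  primal value c^T x* = 49.6667.
Solving the dual: y* = (0, 2.3333, 0.6667).
  dual value b^T y* = 49.6667.
Strong duality: c^T x* = b^T y*. Confirmed.

49.6667


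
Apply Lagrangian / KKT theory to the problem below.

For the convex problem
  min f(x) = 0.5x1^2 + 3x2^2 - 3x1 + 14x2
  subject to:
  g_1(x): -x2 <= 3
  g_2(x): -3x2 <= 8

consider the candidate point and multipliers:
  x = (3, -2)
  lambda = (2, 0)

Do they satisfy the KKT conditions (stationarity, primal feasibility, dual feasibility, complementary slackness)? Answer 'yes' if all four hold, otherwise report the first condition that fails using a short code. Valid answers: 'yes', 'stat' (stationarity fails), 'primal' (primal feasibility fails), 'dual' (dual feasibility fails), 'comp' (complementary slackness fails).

Gradient of f: grad f(x) = Q x + c = (0, 2)
Constraint values g_i(x) = a_i^T x - b_i:
  g_1((3, -2)) = -1
  g_2((3, -2)) = -2
Stationarity residual: grad f(x) + sum_i lambda_i a_i = (0, 0)
  -> stationarity OK
Primal feasibility (all g_i <= 0): OK
Dual feasibility (all lambda_i >= 0): OK
Complementary slackness (lambda_i * g_i(x) = 0 for all i): FAILS

Verdict: the first failing condition is complementary_slackness -> comp.

comp


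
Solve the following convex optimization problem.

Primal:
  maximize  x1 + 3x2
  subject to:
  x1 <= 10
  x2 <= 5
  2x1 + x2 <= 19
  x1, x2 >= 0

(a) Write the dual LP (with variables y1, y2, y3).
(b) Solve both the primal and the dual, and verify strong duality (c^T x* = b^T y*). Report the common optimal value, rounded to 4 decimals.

The standard primal-dual pair for 'max c^T x s.t. A x <= b, x >= 0' is:
  Dual:  min b^T y  s.t.  A^T y >= c,  y >= 0.

So the dual LP is:
  minimize  10y1 + 5y2 + 19y3
  subject to:
    y1 + 2y3 >= 1
    y2 + y3 >= 3
    y1, y2, y3 >= 0

Solving the primal: x* = (7, 5).
  primal value c^T x* = 22.
Solving the dual: y* = (0, 2.5, 0.5).
  dual value b^T y* = 22.
Strong duality: c^T x* = b^T y*. Confirmed.

22


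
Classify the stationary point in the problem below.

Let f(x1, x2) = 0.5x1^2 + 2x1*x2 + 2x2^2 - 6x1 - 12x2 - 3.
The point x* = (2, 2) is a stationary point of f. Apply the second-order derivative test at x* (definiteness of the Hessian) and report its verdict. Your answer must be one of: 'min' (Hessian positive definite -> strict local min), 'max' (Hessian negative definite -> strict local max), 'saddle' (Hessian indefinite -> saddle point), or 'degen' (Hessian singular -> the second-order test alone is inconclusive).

Compute the Hessian H = grad^2 f:
  H = [[1, 2], [2, 4]]
Verify stationarity: grad f(x*) = H x* + g = (0, 0).
Eigenvalues of H: 0, 5.
H has a zero eigenvalue (singular; positive semidefinite but not definite), so H is neither positive definite, negative definite, nor indefinite. The second-order test alone is inconclusive -> degen.
(Indeed, f is constant along the null direction of H through x*, so x* is not a strict local extremum.)

degen


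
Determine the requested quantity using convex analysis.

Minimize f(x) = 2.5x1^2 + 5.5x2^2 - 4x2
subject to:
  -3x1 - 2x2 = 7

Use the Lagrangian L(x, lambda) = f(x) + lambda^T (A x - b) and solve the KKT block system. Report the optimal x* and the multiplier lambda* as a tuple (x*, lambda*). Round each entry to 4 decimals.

Form the Lagrangian:
  L(x, lambda) = (1/2) x^T Q x + c^T x + lambda^T (A x - b)
Stationarity (grad_x L = 0): Q x + c + A^T lambda = 0.
Primal feasibility: A x = b.

This gives the KKT block system:
  [ Q   A^T ] [ x     ]   [-c ]
  [ A    0  ] [ lambda ] = [ b ]

Solving the linear system:
  x*      = (-2.1429, -0.2857)
  lambda* = (-3.5714)
  f(x*)   = 13.0714

x* = (-2.1429, -0.2857), lambda* = (-3.5714)


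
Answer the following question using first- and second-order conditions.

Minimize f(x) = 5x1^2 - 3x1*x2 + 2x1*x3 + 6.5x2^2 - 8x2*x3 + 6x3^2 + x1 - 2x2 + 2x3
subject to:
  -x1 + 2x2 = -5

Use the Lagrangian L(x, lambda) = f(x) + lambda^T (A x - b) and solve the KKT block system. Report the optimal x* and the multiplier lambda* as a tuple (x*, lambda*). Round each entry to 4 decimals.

Form the Lagrangian:
  L(x, lambda) = (1/2) x^T Q x + c^T x + lambda^T (A x - b)
Stationarity (grad_x L = 0): Q x + c + A^T lambda = 0.
Primal feasibility: A x = b.

This gives the KKT block system:
  [ Q   A^T ] [ x     ]   [-c ]
  [ A    0  ] [ lambda ] = [ b ]

Solving the linear system:
  x*      = (0.5126, -2.2437, -1.7479)
  lambda* = (9.3613)
  f(x*)   = 24.1555

x* = (0.5126, -2.2437, -1.7479), lambda* = (9.3613)


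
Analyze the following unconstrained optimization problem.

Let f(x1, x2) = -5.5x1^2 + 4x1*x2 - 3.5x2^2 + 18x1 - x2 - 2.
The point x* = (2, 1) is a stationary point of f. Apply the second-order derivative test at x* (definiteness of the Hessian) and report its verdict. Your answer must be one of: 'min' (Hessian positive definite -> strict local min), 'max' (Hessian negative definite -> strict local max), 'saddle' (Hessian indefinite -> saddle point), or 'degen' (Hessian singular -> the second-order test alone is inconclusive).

Compute the Hessian H = grad^2 f:
  H = [[-11, 4], [4, -7]]
Verify stationarity: grad f(x*) = H x* + g = (0, 0).
Eigenvalues of H: -13.4721, -4.5279.
Both eigenvalues < 0, so H is negative definite -> x* is a strict local max.

max


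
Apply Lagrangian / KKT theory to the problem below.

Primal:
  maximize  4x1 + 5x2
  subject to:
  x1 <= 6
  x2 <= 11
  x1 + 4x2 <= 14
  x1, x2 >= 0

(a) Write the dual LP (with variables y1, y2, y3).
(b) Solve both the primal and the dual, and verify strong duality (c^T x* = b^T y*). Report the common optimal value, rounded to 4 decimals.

The standard primal-dual pair for 'max c^T x s.t. A x <= b, x >= 0' is:
  Dual:  min b^T y  s.t.  A^T y >= c,  y >= 0.

So the dual LP is:
  minimize  6y1 + 11y2 + 14y3
  subject to:
    y1 + y3 >= 4
    y2 + 4y3 >= 5
    y1, y2, y3 >= 0

Solving the primal: x* = (6, 2).
  primal value c^T x* = 34.
Solving the dual: y* = (2.75, 0, 1.25).
  dual value b^T y* = 34.
Strong duality: c^T x* = b^T y*. Confirmed.

34


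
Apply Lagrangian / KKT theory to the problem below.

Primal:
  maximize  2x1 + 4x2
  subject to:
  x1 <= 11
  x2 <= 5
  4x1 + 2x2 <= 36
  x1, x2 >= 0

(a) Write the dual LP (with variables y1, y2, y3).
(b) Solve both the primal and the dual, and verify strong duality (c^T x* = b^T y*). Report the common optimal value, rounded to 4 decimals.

The standard primal-dual pair for 'max c^T x s.t. A x <= b, x >= 0' is:
  Dual:  min b^T y  s.t.  A^T y >= c,  y >= 0.

So the dual LP is:
  minimize  11y1 + 5y2 + 36y3
  subject to:
    y1 + 4y3 >= 2
    y2 + 2y3 >= 4
    y1, y2, y3 >= 0

Solving the primal: x* = (6.5, 5).
  primal value c^T x* = 33.
Solving the dual: y* = (0, 3, 0.5).
  dual value b^T y* = 33.
Strong duality: c^T x* = b^T y*. Confirmed.

33


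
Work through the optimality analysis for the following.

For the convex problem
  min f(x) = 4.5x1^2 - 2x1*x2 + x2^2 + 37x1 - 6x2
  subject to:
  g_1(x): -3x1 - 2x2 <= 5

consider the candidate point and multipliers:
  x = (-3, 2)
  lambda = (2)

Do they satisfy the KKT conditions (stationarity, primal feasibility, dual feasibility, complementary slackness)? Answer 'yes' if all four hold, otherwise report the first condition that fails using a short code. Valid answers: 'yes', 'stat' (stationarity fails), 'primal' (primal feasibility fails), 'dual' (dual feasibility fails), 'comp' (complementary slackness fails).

Gradient of f: grad f(x) = Q x + c = (6, 4)
Constraint values g_i(x) = a_i^T x - b_i:
  g_1((-3, 2)) = 0
Stationarity residual: grad f(x) + sum_i lambda_i a_i = (0, 0)
  -> stationarity OK
Primal feasibility (all g_i <= 0): OK
Dual feasibility (all lambda_i >= 0): OK
Complementary slackness (lambda_i * g_i(x) = 0 for all i): OK

Verdict: yes, KKT holds.

yes


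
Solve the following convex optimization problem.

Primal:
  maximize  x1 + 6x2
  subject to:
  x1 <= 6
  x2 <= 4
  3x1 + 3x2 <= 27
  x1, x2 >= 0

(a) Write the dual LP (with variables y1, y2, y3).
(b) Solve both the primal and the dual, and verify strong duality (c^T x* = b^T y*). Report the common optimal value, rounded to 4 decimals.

The standard primal-dual pair for 'max c^T x s.t. A x <= b, x >= 0' is:
  Dual:  min b^T y  s.t.  A^T y >= c,  y >= 0.

So the dual LP is:
  minimize  6y1 + 4y2 + 27y3
  subject to:
    y1 + 3y3 >= 1
    y2 + 3y3 >= 6
    y1, y2, y3 >= 0

Solving the primal: x* = (5, 4).
  primal value c^T x* = 29.
Solving the dual: y* = (0, 5, 0.3333).
  dual value b^T y* = 29.
Strong duality: c^T x* = b^T y*. Confirmed.

29


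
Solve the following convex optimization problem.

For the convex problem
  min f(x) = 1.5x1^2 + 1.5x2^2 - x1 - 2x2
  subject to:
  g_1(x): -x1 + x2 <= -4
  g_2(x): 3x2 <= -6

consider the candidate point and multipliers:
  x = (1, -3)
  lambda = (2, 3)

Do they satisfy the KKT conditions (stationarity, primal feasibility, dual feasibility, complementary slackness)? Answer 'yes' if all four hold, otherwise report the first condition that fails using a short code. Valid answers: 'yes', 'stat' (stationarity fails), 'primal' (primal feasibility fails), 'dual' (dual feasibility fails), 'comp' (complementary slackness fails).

Gradient of f: grad f(x) = Q x + c = (2, -11)
Constraint values g_i(x) = a_i^T x - b_i:
  g_1((1, -3)) = 0
  g_2((1, -3)) = -3
Stationarity residual: grad f(x) + sum_i lambda_i a_i = (0, 0)
  -> stationarity OK
Primal feasibility (all g_i <= 0): OK
Dual feasibility (all lambda_i >= 0): OK
Complementary slackness (lambda_i * g_i(x) = 0 for all i): FAILS

Verdict: the first failing condition is complementary_slackness -> comp.

comp


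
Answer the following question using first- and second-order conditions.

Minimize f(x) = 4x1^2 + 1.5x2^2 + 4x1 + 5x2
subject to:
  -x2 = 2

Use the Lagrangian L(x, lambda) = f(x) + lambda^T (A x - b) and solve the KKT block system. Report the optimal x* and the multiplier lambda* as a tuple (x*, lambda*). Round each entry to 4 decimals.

Form the Lagrangian:
  L(x, lambda) = (1/2) x^T Q x + c^T x + lambda^T (A x - b)
Stationarity (grad_x L = 0): Q x + c + A^T lambda = 0.
Primal feasibility: A x = b.

This gives the KKT block system:
  [ Q   A^T ] [ x     ]   [-c ]
  [ A    0  ] [ lambda ] = [ b ]

Solving the linear system:
  x*      = (-0.5, -2)
  lambda* = (-1)
  f(x*)   = -5

x* = (-0.5, -2), lambda* = (-1)


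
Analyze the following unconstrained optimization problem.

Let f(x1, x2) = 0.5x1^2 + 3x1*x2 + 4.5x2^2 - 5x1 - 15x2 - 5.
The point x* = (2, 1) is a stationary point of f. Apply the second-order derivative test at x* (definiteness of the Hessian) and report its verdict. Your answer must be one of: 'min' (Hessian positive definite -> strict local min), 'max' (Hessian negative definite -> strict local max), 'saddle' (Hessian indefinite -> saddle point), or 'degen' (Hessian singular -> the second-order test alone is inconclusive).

Compute the Hessian H = grad^2 f:
  H = [[1, 3], [3, 9]]
Verify stationarity: grad f(x*) = H x* + g = (0, 0).
Eigenvalues of H: 0, 10.
H has a zero eigenvalue (singular; positive semidefinite but not definite), so H is neither positive definite, negative definite, nor indefinite. The second-order test alone is inconclusive -> degen.
(Indeed, f is constant along the null direction of H through x*, so x* is not a strict local extremum.)

degen


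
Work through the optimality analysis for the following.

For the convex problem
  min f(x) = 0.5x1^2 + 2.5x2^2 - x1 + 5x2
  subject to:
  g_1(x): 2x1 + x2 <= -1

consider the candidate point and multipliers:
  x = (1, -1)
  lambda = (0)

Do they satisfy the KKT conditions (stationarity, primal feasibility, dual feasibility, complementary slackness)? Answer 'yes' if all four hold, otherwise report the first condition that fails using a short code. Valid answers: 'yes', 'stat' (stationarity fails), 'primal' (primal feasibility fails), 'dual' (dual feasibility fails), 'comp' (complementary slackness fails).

Gradient of f: grad f(x) = Q x + c = (0, 0)
Constraint values g_i(x) = a_i^T x - b_i:
  g_1((1, -1)) = 2
Stationarity residual: grad f(x) + sum_i lambda_i a_i = (0, 0)
  -> stationarity OK
Primal feasibility (all g_i <= 0): FAILS
Dual feasibility (all lambda_i >= 0): OK
Complementary slackness (lambda_i * g_i(x) = 0 for all i): OK

Verdict: the first failing condition is primal_feasibility -> primal.

primal


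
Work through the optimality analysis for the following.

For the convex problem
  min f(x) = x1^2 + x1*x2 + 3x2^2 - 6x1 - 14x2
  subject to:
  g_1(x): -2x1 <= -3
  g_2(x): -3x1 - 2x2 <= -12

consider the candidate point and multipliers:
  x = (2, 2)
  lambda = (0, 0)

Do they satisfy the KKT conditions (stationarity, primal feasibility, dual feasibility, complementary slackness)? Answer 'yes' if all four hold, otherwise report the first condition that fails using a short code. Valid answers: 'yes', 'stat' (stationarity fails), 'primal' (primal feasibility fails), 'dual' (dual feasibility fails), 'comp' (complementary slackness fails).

Gradient of f: grad f(x) = Q x + c = (0, 0)
Constraint values g_i(x) = a_i^T x - b_i:
  g_1((2, 2)) = -1
  g_2((2, 2)) = 2
Stationarity residual: grad f(x) + sum_i lambda_i a_i = (0, 0)
  -> stationarity OK
Primal feasibility (all g_i <= 0): FAILS
Dual feasibility (all lambda_i >= 0): OK
Complementary slackness (lambda_i * g_i(x) = 0 for all i): OK

Verdict: the first failing condition is primal_feasibility -> primal.

primal


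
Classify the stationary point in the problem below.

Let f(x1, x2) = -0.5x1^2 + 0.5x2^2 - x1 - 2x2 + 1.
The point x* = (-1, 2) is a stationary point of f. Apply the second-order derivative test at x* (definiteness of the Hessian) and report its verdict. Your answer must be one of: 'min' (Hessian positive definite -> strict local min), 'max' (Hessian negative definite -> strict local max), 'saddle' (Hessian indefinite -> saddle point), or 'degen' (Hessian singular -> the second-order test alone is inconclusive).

Compute the Hessian H = grad^2 f:
  H = [[-1, 0], [0, 1]]
Verify stationarity: grad f(x*) = H x* + g = (0, 0).
Eigenvalues of H: -1, 1.
Eigenvalues have mixed signs, so H is indefinite -> x* is a saddle point.

saddle


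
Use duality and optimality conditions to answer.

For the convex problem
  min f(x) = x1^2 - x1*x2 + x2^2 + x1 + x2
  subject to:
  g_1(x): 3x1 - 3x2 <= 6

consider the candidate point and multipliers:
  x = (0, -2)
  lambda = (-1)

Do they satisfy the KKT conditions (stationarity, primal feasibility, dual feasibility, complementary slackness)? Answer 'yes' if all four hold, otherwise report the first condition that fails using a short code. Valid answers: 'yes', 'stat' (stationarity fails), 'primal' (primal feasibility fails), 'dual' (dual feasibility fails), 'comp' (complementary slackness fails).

Gradient of f: grad f(x) = Q x + c = (3, -3)
Constraint values g_i(x) = a_i^T x - b_i:
  g_1((0, -2)) = 0
Stationarity residual: grad f(x) + sum_i lambda_i a_i = (0, 0)
  -> stationarity OK
Primal feasibility (all g_i <= 0): OK
Dual feasibility (all lambda_i >= 0): FAILS
Complementary slackness (lambda_i * g_i(x) = 0 for all i): OK

Verdict: the first failing condition is dual_feasibility -> dual.

dual


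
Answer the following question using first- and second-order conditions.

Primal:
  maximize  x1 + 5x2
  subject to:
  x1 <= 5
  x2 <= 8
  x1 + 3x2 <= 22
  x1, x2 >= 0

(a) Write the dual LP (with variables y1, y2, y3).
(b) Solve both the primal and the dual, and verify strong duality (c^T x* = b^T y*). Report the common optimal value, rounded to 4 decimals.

The standard primal-dual pair for 'max c^T x s.t. A x <= b, x >= 0' is:
  Dual:  min b^T y  s.t.  A^T y >= c,  y >= 0.

So the dual LP is:
  minimize  5y1 + 8y2 + 22y3
  subject to:
    y1 + y3 >= 1
    y2 + 3y3 >= 5
    y1, y2, y3 >= 0

Solving the primal: x* = (0, 7.3333).
  primal value c^T x* = 36.6667.
Solving the dual: y* = (0, 0, 1.6667).
  dual value b^T y* = 36.6667.
Strong duality: c^T x* = b^T y*. Confirmed.

36.6667


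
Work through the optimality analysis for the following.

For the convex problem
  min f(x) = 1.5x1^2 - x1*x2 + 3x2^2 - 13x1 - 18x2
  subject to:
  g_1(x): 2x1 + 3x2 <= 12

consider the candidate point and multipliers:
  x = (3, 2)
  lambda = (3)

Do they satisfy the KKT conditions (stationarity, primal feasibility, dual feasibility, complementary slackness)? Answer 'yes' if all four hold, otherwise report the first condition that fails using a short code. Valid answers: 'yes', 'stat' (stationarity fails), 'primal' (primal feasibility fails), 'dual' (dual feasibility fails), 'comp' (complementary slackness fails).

Gradient of f: grad f(x) = Q x + c = (-6, -9)
Constraint values g_i(x) = a_i^T x - b_i:
  g_1((3, 2)) = 0
Stationarity residual: grad f(x) + sum_i lambda_i a_i = (0, 0)
  -> stationarity OK
Primal feasibility (all g_i <= 0): OK
Dual feasibility (all lambda_i >= 0): OK
Complementary slackness (lambda_i * g_i(x) = 0 for all i): OK

Verdict: yes, KKT holds.

yes


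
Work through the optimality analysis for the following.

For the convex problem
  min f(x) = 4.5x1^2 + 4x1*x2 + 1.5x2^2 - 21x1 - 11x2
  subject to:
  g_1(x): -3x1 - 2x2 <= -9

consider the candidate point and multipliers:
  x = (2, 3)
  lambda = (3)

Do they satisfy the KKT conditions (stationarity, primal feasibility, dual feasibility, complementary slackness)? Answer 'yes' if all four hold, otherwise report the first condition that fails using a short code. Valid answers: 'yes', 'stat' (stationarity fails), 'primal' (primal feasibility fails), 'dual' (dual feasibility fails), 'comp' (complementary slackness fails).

Gradient of f: grad f(x) = Q x + c = (9, 6)
Constraint values g_i(x) = a_i^T x - b_i:
  g_1((2, 3)) = -3
Stationarity residual: grad f(x) + sum_i lambda_i a_i = (0, 0)
  -> stationarity OK
Primal feasibility (all g_i <= 0): OK
Dual feasibility (all lambda_i >= 0): OK
Complementary slackness (lambda_i * g_i(x) = 0 for all i): FAILS

Verdict: the first failing condition is complementary_slackness -> comp.

comp


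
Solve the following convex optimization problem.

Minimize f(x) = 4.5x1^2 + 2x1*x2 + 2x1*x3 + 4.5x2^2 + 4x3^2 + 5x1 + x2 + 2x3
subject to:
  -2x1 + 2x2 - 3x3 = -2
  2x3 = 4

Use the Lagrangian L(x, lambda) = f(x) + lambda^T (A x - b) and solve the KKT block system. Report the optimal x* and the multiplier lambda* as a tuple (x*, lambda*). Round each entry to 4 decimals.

Form the Lagrangian:
  L(x, lambda) = (1/2) x^T Q x + c^T x + lambda^T (A x - b)
Stationarity (grad_x L = 0): Q x + c + A^T lambda = 0.
Primal feasibility: A x = b.

This gives the KKT block system:
  [ Q   A^T ] [ x     ]   [-c ]
  [ A    0  ] [ lambda ] = [ b ]

Solving the linear system:
  x*      = (-1.4545, 0.5455, 2)
  lambda* = (-1.5, -9.7955)
  f(x*)   = 16.7273

x* = (-1.4545, 0.5455, 2), lambda* = (-1.5, -9.7955)


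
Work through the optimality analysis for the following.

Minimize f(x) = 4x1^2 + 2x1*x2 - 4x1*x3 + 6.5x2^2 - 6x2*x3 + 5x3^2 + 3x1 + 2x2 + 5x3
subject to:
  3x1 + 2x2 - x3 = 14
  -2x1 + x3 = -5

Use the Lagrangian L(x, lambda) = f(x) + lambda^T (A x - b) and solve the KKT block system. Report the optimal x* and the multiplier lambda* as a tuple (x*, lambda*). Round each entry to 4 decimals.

Form the Lagrangian:
  L(x, lambda) = (1/2) x^T Q x + c^T x + lambda^T (A x - b)
Stationarity (grad_x L = 0): Q x + c + A^T lambda = 0.
Primal feasibility: A x = b.

This gives the KKT block system:
  [ Q   A^T ] [ x     ]   [-c ]
  [ A    0  ] [ lambda ] = [ b ]

Solving the linear system:
  x*      = (3.4751, 2.7624, 1.9503)
  lambda* = (-16.5801, -10.6077)
  f(x*)   = 102.3923

x* = (3.4751, 2.7624, 1.9503), lambda* = (-16.5801, -10.6077)


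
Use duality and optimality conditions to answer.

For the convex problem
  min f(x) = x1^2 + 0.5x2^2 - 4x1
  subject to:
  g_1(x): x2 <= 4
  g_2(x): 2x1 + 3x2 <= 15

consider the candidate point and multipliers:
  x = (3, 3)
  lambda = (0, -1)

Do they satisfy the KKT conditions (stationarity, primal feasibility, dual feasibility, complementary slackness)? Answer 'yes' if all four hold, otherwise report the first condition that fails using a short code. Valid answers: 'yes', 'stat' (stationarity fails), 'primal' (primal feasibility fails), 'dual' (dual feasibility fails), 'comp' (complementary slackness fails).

Gradient of f: grad f(x) = Q x + c = (2, 3)
Constraint values g_i(x) = a_i^T x - b_i:
  g_1((3, 3)) = -1
  g_2((3, 3)) = 0
Stationarity residual: grad f(x) + sum_i lambda_i a_i = (0, 0)
  -> stationarity OK
Primal feasibility (all g_i <= 0): OK
Dual feasibility (all lambda_i >= 0): FAILS
Complementary slackness (lambda_i * g_i(x) = 0 for all i): OK

Verdict: the first failing condition is dual_feasibility -> dual.

dual


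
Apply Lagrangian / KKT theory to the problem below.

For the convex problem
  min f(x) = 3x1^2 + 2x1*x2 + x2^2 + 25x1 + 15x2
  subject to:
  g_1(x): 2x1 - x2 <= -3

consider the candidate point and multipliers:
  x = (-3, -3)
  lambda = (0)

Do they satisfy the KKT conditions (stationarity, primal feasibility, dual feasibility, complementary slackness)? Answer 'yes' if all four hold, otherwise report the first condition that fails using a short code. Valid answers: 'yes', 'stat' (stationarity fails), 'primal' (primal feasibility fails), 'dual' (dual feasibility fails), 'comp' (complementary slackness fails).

Gradient of f: grad f(x) = Q x + c = (1, 3)
Constraint values g_i(x) = a_i^T x - b_i:
  g_1((-3, -3)) = 0
Stationarity residual: grad f(x) + sum_i lambda_i a_i = (1, 3)
  -> stationarity FAILS
Primal feasibility (all g_i <= 0): OK
Dual feasibility (all lambda_i >= 0): OK
Complementary slackness (lambda_i * g_i(x) = 0 for all i): OK

Verdict: the first failing condition is stationarity -> stat.

stat


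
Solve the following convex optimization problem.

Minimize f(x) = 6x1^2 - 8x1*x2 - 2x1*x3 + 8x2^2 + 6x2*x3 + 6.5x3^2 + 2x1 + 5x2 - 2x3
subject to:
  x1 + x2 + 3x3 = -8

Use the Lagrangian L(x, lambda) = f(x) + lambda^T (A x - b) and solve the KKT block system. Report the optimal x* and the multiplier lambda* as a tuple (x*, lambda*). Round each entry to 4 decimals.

Form the Lagrangian:
  L(x, lambda) = (1/2) x^T Q x + c^T x + lambda^T (A x - b)
Stationarity (grad_x L = 0): Q x + c + A^T lambda = 0.
Primal feasibility: A x = b.

This gives the KKT block system:
  [ Q   A^T ] [ x     ]   [-c ]
  [ A    0  ] [ lambda ] = [ b ]

Solving the linear system:
  x*      = (-1.9976, -1.263, -1.5798)
  lambda* = (8.7068)
  f(x*)   = 31.252

x* = (-1.9976, -1.263, -1.5798), lambda* = (8.7068)


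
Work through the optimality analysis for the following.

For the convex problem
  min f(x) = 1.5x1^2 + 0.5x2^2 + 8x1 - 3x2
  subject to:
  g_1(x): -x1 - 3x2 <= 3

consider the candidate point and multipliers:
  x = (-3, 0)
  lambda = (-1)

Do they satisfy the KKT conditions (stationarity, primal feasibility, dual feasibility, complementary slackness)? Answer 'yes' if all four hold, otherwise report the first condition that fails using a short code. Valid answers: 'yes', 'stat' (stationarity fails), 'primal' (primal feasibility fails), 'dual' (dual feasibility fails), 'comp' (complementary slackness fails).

Gradient of f: grad f(x) = Q x + c = (-1, -3)
Constraint values g_i(x) = a_i^T x - b_i:
  g_1((-3, 0)) = 0
Stationarity residual: grad f(x) + sum_i lambda_i a_i = (0, 0)
  -> stationarity OK
Primal feasibility (all g_i <= 0): OK
Dual feasibility (all lambda_i >= 0): FAILS
Complementary slackness (lambda_i * g_i(x) = 0 for all i): OK

Verdict: the first failing condition is dual_feasibility -> dual.

dual


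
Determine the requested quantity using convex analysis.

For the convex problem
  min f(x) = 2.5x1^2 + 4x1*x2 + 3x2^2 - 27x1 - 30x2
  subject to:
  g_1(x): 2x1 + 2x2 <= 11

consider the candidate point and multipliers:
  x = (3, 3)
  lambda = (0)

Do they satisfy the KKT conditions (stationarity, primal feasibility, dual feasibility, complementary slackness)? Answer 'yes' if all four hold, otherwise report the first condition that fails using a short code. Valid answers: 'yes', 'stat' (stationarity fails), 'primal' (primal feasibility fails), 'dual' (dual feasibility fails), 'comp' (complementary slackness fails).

Gradient of f: grad f(x) = Q x + c = (0, 0)
Constraint values g_i(x) = a_i^T x - b_i:
  g_1((3, 3)) = 1
Stationarity residual: grad f(x) + sum_i lambda_i a_i = (0, 0)
  -> stationarity OK
Primal feasibility (all g_i <= 0): FAILS
Dual feasibility (all lambda_i >= 0): OK
Complementary slackness (lambda_i * g_i(x) = 0 for all i): OK

Verdict: the first failing condition is primal_feasibility -> primal.

primal


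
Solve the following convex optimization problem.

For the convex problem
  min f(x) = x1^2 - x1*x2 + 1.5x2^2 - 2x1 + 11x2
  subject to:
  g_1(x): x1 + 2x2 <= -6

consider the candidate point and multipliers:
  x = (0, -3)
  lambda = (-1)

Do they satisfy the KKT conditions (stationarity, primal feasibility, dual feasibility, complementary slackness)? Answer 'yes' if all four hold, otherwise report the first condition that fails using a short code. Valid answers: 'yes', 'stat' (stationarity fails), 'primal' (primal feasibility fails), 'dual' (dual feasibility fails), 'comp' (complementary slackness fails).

Gradient of f: grad f(x) = Q x + c = (1, 2)
Constraint values g_i(x) = a_i^T x - b_i:
  g_1((0, -3)) = 0
Stationarity residual: grad f(x) + sum_i lambda_i a_i = (0, 0)
  -> stationarity OK
Primal feasibility (all g_i <= 0): OK
Dual feasibility (all lambda_i >= 0): FAILS
Complementary slackness (lambda_i * g_i(x) = 0 for all i): OK

Verdict: the first failing condition is dual_feasibility -> dual.

dual


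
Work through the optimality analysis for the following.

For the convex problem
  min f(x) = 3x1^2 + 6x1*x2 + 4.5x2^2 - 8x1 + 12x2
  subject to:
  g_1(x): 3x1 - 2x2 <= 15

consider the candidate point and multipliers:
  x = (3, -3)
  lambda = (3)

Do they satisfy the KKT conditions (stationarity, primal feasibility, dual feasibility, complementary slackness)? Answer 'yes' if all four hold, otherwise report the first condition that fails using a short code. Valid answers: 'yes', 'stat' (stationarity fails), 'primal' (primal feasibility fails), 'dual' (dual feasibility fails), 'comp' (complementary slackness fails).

Gradient of f: grad f(x) = Q x + c = (-8, 3)
Constraint values g_i(x) = a_i^T x - b_i:
  g_1((3, -3)) = 0
Stationarity residual: grad f(x) + sum_i lambda_i a_i = (1, -3)
  -> stationarity FAILS
Primal feasibility (all g_i <= 0): OK
Dual feasibility (all lambda_i >= 0): OK
Complementary slackness (lambda_i * g_i(x) = 0 for all i): OK

Verdict: the first failing condition is stationarity -> stat.

stat


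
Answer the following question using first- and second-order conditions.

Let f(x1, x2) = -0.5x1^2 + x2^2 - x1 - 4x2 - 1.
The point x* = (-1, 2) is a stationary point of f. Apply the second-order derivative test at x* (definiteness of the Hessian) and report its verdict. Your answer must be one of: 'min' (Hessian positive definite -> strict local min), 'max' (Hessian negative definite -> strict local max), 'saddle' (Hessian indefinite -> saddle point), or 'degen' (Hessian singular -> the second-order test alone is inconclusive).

Compute the Hessian H = grad^2 f:
  H = [[-1, 0], [0, 2]]
Verify stationarity: grad f(x*) = H x* + g = (0, 0).
Eigenvalues of H: -1, 2.
Eigenvalues have mixed signs, so H is indefinite -> x* is a saddle point.

saddle


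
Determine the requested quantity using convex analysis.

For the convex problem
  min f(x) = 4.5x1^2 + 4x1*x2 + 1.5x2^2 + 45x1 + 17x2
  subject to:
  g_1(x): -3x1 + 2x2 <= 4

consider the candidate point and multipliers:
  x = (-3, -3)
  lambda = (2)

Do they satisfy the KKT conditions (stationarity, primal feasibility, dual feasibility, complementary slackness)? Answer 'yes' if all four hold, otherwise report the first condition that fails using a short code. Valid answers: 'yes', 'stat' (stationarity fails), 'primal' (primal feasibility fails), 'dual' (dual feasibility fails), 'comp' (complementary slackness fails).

Gradient of f: grad f(x) = Q x + c = (6, -4)
Constraint values g_i(x) = a_i^T x - b_i:
  g_1((-3, -3)) = -1
Stationarity residual: grad f(x) + sum_i lambda_i a_i = (0, 0)
  -> stationarity OK
Primal feasibility (all g_i <= 0): OK
Dual feasibility (all lambda_i >= 0): OK
Complementary slackness (lambda_i * g_i(x) = 0 for all i): FAILS

Verdict: the first failing condition is complementary_slackness -> comp.

comp


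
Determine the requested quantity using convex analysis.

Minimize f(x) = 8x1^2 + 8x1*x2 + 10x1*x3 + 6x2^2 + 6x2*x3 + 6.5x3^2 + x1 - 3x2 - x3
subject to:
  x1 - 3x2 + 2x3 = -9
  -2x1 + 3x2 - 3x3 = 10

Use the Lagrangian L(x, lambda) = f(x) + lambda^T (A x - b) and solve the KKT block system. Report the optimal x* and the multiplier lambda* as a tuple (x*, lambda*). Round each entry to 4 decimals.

Form the Lagrangian:
  L(x, lambda) = (1/2) x^T Q x + c^T x + lambda^T (A x - b)
Stationarity (grad_x L = 0): Q x + c + A^T lambda = 0.
Primal feasibility: A x = b.

This gives the KKT block system:
  [ Q   A^T ] [ x     ]   [-c ]
  [ A    0  ] [ lambda ] = [ b ]

Solving the linear system:
  x*      = (-0.3704, 2.4568, -0.6296)
  lambda* = (21.5926, 15.0123)
  f(x*)   = 18.5494

x* = (-0.3704, 2.4568, -0.6296), lambda* = (21.5926, 15.0123)


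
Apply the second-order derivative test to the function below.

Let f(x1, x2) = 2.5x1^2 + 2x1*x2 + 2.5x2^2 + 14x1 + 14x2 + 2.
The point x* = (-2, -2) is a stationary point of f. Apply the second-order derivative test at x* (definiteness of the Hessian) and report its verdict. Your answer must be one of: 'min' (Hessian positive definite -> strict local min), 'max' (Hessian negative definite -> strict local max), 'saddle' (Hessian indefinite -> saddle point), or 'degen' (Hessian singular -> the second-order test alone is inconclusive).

Compute the Hessian H = grad^2 f:
  H = [[5, 2], [2, 5]]
Verify stationarity: grad f(x*) = H x* + g = (0, 0).
Eigenvalues of H: 3, 7.
Both eigenvalues > 0, so H is positive definite -> x* is a strict local min.

min


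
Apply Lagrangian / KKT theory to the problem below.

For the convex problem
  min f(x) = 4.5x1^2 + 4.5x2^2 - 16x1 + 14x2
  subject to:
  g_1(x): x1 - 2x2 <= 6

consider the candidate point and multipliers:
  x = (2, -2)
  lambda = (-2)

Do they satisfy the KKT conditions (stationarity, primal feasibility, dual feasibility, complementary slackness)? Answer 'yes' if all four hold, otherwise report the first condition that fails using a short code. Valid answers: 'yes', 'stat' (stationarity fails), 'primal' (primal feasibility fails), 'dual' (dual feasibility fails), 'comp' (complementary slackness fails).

Gradient of f: grad f(x) = Q x + c = (2, -4)
Constraint values g_i(x) = a_i^T x - b_i:
  g_1((2, -2)) = 0
Stationarity residual: grad f(x) + sum_i lambda_i a_i = (0, 0)
  -> stationarity OK
Primal feasibility (all g_i <= 0): OK
Dual feasibility (all lambda_i >= 0): FAILS
Complementary slackness (lambda_i * g_i(x) = 0 for all i): OK

Verdict: the first failing condition is dual_feasibility -> dual.

dual


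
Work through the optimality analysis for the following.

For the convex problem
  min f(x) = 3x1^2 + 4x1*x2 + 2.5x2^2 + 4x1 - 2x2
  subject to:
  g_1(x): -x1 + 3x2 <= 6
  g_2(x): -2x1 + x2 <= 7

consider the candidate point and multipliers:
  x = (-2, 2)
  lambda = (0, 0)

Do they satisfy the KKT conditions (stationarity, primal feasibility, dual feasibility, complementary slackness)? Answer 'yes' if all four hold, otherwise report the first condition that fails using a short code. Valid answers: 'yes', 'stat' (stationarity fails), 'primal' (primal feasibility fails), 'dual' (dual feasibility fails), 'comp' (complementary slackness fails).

Gradient of f: grad f(x) = Q x + c = (0, 0)
Constraint values g_i(x) = a_i^T x - b_i:
  g_1((-2, 2)) = 2
  g_2((-2, 2)) = -1
Stationarity residual: grad f(x) + sum_i lambda_i a_i = (0, 0)
  -> stationarity OK
Primal feasibility (all g_i <= 0): FAILS
Dual feasibility (all lambda_i >= 0): OK
Complementary slackness (lambda_i * g_i(x) = 0 for all i): OK

Verdict: the first failing condition is primal_feasibility -> primal.

primal


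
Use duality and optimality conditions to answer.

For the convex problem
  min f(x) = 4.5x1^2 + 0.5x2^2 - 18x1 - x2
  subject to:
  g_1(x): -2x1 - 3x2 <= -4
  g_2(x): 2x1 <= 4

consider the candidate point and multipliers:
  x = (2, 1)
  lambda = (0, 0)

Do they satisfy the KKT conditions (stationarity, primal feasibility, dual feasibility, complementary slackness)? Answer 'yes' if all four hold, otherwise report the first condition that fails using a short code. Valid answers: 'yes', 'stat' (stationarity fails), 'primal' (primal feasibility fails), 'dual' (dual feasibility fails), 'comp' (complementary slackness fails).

Gradient of f: grad f(x) = Q x + c = (0, 0)
Constraint values g_i(x) = a_i^T x - b_i:
  g_1((2, 1)) = -3
  g_2((2, 1)) = 0
Stationarity residual: grad f(x) + sum_i lambda_i a_i = (0, 0)
  -> stationarity OK
Primal feasibility (all g_i <= 0): OK
Dual feasibility (all lambda_i >= 0): OK
Complementary slackness (lambda_i * g_i(x) = 0 for all i): OK

Verdict: yes, KKT holds.

yes
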